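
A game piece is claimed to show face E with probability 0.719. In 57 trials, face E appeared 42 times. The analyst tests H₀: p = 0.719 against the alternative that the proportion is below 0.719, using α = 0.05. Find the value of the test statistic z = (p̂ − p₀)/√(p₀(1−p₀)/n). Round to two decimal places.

z = 0.30

p̂ = 42/57 ≈ 0.7368.
Standard error under H₀: √(0.719×0.281/57) = 0.0595.
z = (0.7368 − 0.719)/0.0595 = 0.0178/0.0595 = 0.30.
p-value = P(Z < 0.300) ≈ 0.6178, so at α = 0.05 we fail to reject H₀.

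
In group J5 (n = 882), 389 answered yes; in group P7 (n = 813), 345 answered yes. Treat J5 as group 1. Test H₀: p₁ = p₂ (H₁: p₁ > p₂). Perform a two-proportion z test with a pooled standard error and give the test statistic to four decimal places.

z = 0.6928

p̂₁ = 389/882 ≈ 0.441043, p̂₂ = 345/813 ≈ 0.424354.
Pooled p̂ = (389+345)/(882+813) = 734/1695 = 0.433038.
SE = √(p̂(1−p̂)(1/n₁+1/n₂)) = √(0.433038·0.566962·0.0023638) = √(0.000580351) = 0.024090.
z = (0.441043 − 0.424354)/0.024090 = 0.016689/0.024090 = 0.6928.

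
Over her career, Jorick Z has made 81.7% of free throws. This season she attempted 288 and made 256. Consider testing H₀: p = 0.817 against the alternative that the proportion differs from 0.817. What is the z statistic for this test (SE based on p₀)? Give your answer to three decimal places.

p̂ = 256/288 ≈ 0.888889.
Standard error under H₀: √(0.817×0.183/288) = 0.022785.
z = (0.888889 − 0.817)/0.022785 = 0.071889/0.022785 = 3.155.

z = 3.155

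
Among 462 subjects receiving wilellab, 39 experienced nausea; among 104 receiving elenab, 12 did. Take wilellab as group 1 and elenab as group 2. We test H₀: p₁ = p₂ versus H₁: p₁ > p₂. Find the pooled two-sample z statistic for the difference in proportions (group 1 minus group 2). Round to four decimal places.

z = -0.9965

p̂₁ = 39/462 ≈ 0.084416, p̂₂ = 12/104 ≈ 0.115385.
Pooled p̂ = (39+12)/(462+104) = 51/566 = 0.090106.
SE = √(0.0819869 × 0.0117799) = 0.031077.
z = (0.084416 − 0.115385)/0.031077 = -0.030969/0.031077 = -0.9965.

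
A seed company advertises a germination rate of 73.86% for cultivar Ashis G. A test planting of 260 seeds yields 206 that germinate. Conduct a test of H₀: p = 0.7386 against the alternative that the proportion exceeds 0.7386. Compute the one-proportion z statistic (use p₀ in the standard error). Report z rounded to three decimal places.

p̂ = 206/260 ≈ 0.79231.
Under H₀, SE = √(0.7386·0.2614/260) = √(0.000742577) = 0.02725.
z = (0.79231 − 0.7386)/0.02725 = 0.05371/0.02725 = 1.971.

z = 1.971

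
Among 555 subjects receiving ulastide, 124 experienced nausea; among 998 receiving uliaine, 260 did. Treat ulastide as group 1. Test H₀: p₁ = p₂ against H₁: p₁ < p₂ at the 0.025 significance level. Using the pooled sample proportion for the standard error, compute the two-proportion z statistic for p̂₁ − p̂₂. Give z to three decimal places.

p̂₁ = 124/555 = 0.22342, p̂₂ = 260/998 = 0.26052.
Pooled p̂ = (124+260)/(555+998) = 384/1553 = 0.24726.
SE = √(0.186124 × 0.00280381) = 0.02284.
z = (0.22342 − 0.26052)/0.02284 = -0.03710/0.02284 = -1.624.
p-value = P(Z < -1.624) ≈ 0.0522; since p > α = 0.025, fail to reject H₀.

z = -1.624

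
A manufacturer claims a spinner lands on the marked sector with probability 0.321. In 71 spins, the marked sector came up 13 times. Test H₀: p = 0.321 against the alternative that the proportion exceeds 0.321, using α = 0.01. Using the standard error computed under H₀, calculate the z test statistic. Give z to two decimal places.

z = -2.49

p̂ = 13/71 ≈ 0.1831.
Standard error under H₀: √(0.321×0.679/71) = 0.0554.
z = (0.1831 − 0.321)/0.0554 = -0.1379/0.0554 = -2.49.
p-value = P(Z > -2.489) ≈ 0.9936; since p > α = 0.01, fail to reject H₀.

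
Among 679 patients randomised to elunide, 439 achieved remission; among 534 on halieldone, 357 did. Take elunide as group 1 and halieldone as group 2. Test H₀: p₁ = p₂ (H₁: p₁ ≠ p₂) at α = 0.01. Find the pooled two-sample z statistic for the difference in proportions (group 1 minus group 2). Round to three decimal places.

p̂₁ = 439/679 ≈ 0.64654, p̂₂ = 357/534 ≈ 0.66854.
Pooled p̂ = (439+357)/(679+534) = 796/1213 = 0.65622.
SE = √(0.225594 × 0.00334541) = 0.02747.
z = (0.64654 − 0.66854)/0.02747 = -0.02200/0.02747 = -0.801.
p-value = 2·P(Z > 0.801) ≈ 0.4232; since p > α = 0.01, fail to reject H₀.

z = -0.801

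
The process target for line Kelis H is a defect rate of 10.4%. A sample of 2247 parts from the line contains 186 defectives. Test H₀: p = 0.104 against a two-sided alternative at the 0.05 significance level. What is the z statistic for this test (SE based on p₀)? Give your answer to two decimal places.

z = -3.30

p̂ = 186/2247 ≈ 0.08278.
Standard error under H₀: √(0.104×0.896/2247) = 0.00644.
z = (0.08278 − 0.104)/0.00644 = -0.02122/0.00644 = -3.30.
p-value = 2·P(Z > 3.296) ≈ 0.0010. With α = 0.05, reject H₀.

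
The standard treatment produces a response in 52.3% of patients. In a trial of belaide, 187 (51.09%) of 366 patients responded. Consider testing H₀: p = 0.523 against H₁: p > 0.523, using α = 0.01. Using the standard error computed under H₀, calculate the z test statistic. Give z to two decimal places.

p̂ = 187/366 = 0.5109.
SE = √(p₀(1−p₀)/n) = √(0.24947/366) = 0.0261.
z = (0.5109 − 0.523)/0.0261 = -0.0121/0.0261 = -0.46.
p-value = P(Z > -0.462) ≈ 0.6781. With α = 0.01, fail to reject H₀.

z = -0.46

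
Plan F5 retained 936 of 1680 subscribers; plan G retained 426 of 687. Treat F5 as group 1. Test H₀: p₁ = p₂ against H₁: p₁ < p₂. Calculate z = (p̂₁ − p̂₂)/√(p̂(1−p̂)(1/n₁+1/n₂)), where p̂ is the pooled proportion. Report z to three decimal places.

p̂₁ = 936/1680 = 0.557143, p̂₂ = 426/687 = 0.620087.
Pooled p̂ = (936+426)/(1680+687) = 1362/2367 = 0.575412.
SE = √(p̂(1−p̂)(1/n₁+1/n₂)) = √(0.575412·0.424588·0.00205084) = √(0.000501047) = 0.022384.
z = (0.557143 − 0.620087)/0.022384 = -0.062944/0.022384 = -2.812.
p-value = P(Z < -2.812) ≈ 0.0025.

z = -2.812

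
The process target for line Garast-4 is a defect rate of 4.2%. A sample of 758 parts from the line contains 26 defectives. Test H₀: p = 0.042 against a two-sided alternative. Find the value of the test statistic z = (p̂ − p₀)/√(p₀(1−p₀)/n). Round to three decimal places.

z = -1.057

p̂ = 26/758 = 0.034301.
Standard error under H₀: √(0.042×0.958/758) = 0.007286.
z = (0.034301 − 0.042)/0.007286 = -0.007699/0.007286 = -1.057.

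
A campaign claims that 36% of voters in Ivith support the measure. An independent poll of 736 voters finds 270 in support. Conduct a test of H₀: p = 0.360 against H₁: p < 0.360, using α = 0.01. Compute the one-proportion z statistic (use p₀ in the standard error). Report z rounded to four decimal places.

p̂ = 270/736 = 0.366848.
Under H₀, SE = √(0.36·0.64/736) = √(0.000313043) = 0.017693.
z = (0.366848 − 0.36)/0.017693 = 0.006848/0.017693 = 0.3870.
p-value = P(Z < 0.387) ≈ 0.6506; since p > α = 0.01, fail to reject H₀.

z = 0.3870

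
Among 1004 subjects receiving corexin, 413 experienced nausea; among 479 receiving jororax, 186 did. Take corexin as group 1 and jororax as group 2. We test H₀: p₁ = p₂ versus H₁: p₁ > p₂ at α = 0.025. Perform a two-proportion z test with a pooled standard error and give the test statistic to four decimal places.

p̂₁ = 413/1004 = 0.411355, p̂₂ = 186/479 = 0.388309.
Pooled p̂ = (413+186)/(1004+479) = 599/1483 = 0.403911.
SE = √(0.240767 × 0.0030837) = 0.027248.
z = (0.411355 − 0.388309)/0.027248 = 0.023046/0.027248 = 0.8458.
p-value = P(Z > 0.846) ≈ 0.1988, so at α = 0.025 we fail to reject H₀.

z = 0.8458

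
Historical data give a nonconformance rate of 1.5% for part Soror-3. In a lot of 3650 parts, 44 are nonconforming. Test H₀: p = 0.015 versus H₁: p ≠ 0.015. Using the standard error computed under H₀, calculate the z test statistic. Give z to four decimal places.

z = -1.4639

p̂ = 44/3650 ≈ 0.01205479.
SE = √(p₀(1−p₀)/n) = √(0.014775/3650) = 0.00201195.
z = (0.01205479 − 0.015)/0.00201195 = -0.00294521/0.00201195 = -1.4639.
Two-sided p-value ≈ 2·Φ(−1.464) = 0.1432.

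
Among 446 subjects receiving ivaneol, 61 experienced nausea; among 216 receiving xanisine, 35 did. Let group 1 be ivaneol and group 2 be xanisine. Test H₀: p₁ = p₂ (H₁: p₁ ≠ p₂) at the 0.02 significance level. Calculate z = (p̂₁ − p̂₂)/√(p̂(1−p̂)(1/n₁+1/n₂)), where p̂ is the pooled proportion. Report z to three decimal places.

z = -0.866

p̂₁ = 61/446 = 0.13677, p̂₂ = 35/216 = 0.16204.
Pooled p̂ = (61+35)/(446+216) = 96/662 = 0.14502.
SE = √(0.123986 × 0.00687178) = 0.02919.
z = (0.13677 − 0.16204)/0.02919 = -0.02527/0.02919 = -0.866.
p-value = 2·P(Z > 0.866) ≈ 0.3867; since p > α = 0.02, fail to reject H₀.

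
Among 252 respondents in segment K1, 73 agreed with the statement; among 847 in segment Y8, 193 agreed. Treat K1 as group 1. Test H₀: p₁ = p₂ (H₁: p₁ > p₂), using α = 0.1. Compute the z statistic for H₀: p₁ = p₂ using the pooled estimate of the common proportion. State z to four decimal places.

z = 2.0114

p̂₁ = 73/252 = 0.2896825, p̂₂ = 193/847 = 0.2278630.
Pooled p̂ = (73+193)/(252+847) = 266/1099 = 0.2420382.
SE = √(0.183456 × 0.00514889) = 0.0307342.
z = (0.2896825 − 0.2278630)/0.0307342 = 0.0618195/0.0307342 = 2.0114.
p-value = P(Z > 2.011) ≈ 0.0221; since p < α = 0.1, reject H₀.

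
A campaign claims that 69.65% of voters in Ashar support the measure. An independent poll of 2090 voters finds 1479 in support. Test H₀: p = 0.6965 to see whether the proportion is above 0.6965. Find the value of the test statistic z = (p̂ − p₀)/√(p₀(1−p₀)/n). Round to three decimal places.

z = 1.109

p̂ = 1479/2090 = 0.70766.
SE = √(p₀(1−p₀)/n) = √(0.21139/2090) = 0.01006.
z = (0.70766 − 0.6965)/0.01006 = 0.01116/0.01006 = 1.109.
p-value = P(Z > 1.109) ≈ 0.1337.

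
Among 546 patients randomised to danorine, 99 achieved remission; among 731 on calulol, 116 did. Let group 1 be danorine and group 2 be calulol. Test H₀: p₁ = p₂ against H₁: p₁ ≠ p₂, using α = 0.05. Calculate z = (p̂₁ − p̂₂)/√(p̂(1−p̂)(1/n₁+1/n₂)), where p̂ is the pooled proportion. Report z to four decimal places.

z = 1.0693

p̂₁ = 99/546 = 0.181319, p̂₂ = 116/731 = 0.158687.
Pooled p̂ = (99+116)/(546+731) = 215/1277 = 0.168363.
SE = √(p̂(1−p̂)(1/n₁+1/n₂)) = √(0.168363·0.831637·0.00319949) = √(0.000447984) = 0.021166.
z = (0.181319 − 0.158687)/0.021166 = 0.022632/0.021166 = 1.0693.
p-value = 2·P(Z > 1.069) ≈ 0.2849. With α = 0.05, fail to reject H₀.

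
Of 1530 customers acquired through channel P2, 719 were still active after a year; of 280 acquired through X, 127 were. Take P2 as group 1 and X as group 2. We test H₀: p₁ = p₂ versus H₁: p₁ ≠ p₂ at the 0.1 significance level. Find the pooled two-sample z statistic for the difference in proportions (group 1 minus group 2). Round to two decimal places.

z = 0.50

p̂₁ = 719/1530 ≈ 0.4699, p̂₂ = 127/280 ≈ 0.4536.
Pooled p̂ = (719+127)/(1530+280) = 846/1810 = 0.4674.
SE = √(p̂(1−p̂)(1/n₁+1/n₂)) = √(0.4674·0.5326·0.00422502) = √(0.00105177) = 0.0324.
z = (0.4699 − 0.4536)/0.0324 = 0.0163/0.0324 = 0.50.
p-value = 2·P(Z > 0.505) ≈ 0.6139. With α = 0.1, fail to reject H₀.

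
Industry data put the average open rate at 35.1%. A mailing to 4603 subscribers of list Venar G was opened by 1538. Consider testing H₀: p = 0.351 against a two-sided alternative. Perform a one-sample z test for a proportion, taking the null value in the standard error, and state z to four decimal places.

p̂ = 1538/4603 ≈ 0.3341299.
Standard error under H₀: √(0.351×0.649/4603) = 0.0070349.
z = (0.3341299 − 0.351)/0.0070349 = -0.0168701/0.0070349 = -2.3981.
Two-sided p-value ≈ 2·Φ(−2.398) = 0.0165.

z = -2.3981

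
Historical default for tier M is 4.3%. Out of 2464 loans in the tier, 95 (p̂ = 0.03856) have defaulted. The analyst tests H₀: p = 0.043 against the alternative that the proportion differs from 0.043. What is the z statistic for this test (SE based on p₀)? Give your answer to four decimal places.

p̂ = 95/2464 = 0.038555.
SE = √(p₀(1−p₀)/n) = √(0.041151/2464) = 0.004087.
z = (0.038555 − 0.043)/0.004087 = -0.004445/0.004087 = -1.0876.

z = -1.0876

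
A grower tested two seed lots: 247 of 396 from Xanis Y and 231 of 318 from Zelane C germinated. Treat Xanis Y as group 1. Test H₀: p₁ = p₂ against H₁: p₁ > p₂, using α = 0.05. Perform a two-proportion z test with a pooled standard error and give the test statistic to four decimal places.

p̂₁ = 247/396 = 0.623737, p̂₂ = 231/318 = 0.726415.
Pooled p̂ = (247+231)/(396+318) = 478/714 = 0.669468.
SE = √(0.221281 × 0.00566991) = 0.035421.
z = (0.623737 − 0.726415)/0.035421 = -0.102678/0.035421 = -2.8988.
p-value = P(Z > -2.899) ≈ 0.9981. With α = 0.05, fail to reject H₀.

z = -2.8988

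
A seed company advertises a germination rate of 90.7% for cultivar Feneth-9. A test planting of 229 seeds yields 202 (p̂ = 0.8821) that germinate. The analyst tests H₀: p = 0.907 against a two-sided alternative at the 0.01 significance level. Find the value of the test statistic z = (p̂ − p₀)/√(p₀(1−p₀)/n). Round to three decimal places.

z = -1.298

p̂ = 202/229 ≈ 0.88210.
SE = √(p₀(1−p₀)/n) = √(0.084351/229) = 0.01919.
z = (0.88210 − 0.907)/0.01919 = -0.02490/0.01919 = -1.298.
Two-sided p-value ≈ 2·Φ(−1.298) = 0.1944, so at α = 0.01 we fail to reject H₀.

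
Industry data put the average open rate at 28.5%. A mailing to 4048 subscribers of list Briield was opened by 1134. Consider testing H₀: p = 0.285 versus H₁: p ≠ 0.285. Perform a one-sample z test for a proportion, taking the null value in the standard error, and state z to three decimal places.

p̂ = 1134/4048 ≈ 0.28014.
Under H₀, SE = √(0.285·0.715/4048) = √(5.03397e-05) = 0.00710.
z = (0.28014 − 0.285)/0.00710 = -0.00486/0.00710 = -0.685.

z = -0.685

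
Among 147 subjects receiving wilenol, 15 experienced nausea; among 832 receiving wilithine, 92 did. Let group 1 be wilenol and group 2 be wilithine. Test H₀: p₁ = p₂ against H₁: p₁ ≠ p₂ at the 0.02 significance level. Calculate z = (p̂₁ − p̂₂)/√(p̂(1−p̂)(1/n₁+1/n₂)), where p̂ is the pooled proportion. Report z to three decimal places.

p̂₁ = 15/147 ≈ 0.10204, p̂₂ = 92/832 ≈ 0.11058.
Pooled p̂ = (15+92)/(147+832) = 107/979 = 0.10930.
SE = √(p̂(1−p̂)(1/n₁+1/n₂)) = √(0.10930·0.89070·0.00800464) = √(0.00077925) = 0.02792.
z = (0.10204 − 0.11058)/0.02792 = -0.00854/0.02792 = -0.306.
p-value = 2·P(Z > 0.306) ≈ 0.7598. With α = 0.02, fail to reject H₀.

z = -0.306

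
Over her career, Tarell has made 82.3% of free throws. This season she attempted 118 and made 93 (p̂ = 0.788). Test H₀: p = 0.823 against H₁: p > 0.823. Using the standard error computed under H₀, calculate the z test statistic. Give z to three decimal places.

z = -0.992

p̂ = 93/118 = 0.78814.
Under H₀, SE = √(0.823·0.177/118) = √(0.0012345) = 0.03514.
z = (0.78814 − 0.823)/0.03514 = -0.03486/0.03514 = -0.992.
p-value = P(Z > -0.992) ≈ 0.8395.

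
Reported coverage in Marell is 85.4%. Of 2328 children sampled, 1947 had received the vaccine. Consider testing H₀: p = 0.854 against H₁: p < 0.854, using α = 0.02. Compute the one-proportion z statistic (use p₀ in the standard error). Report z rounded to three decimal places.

z = -2.413

p̂ = 1947/2328 ≈ 0.83634.
SE = √(p₀(1−p₀)/n) = √(0.12468/2328) = 0.00732.
z = (0.83634 − 0.854)/0.00732 = -0.01766/0.00732 = -2.413.
p-value = P(Z < -2.413) ≈ 0.0079; since p < α = 0.02, reject H₀.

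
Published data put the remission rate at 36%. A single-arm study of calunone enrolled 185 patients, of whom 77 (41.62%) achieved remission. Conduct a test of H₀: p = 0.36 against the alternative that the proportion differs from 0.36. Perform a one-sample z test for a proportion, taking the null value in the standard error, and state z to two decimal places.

p̂ = 77/185 = 0.4162.
SE = √(p₀(1−p₀)/n) = √(0.2304/185) = 0.0353.
z = (0.4162 − 0.36)/0.0353 = 0.0562/0.0353 = 1.59.
p-value = 2·P(Z > 1.593) ≈ 0.1112.

z = 1.59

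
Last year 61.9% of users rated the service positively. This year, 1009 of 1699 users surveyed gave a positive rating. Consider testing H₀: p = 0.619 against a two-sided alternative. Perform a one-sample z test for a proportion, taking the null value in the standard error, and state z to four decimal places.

z = -2.1322

p̂ = 1009/1699 = 0.593879.
Standard error under H₀: √(0.619×0.381/1699) = 0.011782.
z = (0.593879 − 0.619)/0.011782 = -0.025121/0.011782 = -2.1322.
p-value = 2·P(Z > 2.132) ≈ 0.0330.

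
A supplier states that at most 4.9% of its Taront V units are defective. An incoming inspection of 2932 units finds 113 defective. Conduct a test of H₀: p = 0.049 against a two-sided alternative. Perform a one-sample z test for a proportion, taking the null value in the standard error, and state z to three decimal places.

z = -2.624

p̂ = 113/2932 = 0.038540.
Under H₀, SE = √(0.049·0.951/2932) = √(1.58932e-05) = 0.003987.
z = (0.038540 − 0.049)/0.003987 = -0.010460/0.003987 = -2.624.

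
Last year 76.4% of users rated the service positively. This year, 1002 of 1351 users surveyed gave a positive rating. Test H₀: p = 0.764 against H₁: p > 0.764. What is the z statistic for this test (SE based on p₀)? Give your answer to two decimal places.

p̂ = 1002/1351 = 0.74167.
Standard error under H₀: √(0.764×0.236/1351) = 0.01155.
z = (0.74167 − 0.764)/0.01155 = -0.02233/0.01155 = -1.93.

z = -1.93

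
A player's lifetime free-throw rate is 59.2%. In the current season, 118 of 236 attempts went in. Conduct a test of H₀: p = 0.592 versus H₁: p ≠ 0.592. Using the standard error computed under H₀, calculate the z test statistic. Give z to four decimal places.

z = -2.8758

p̂ = 118/236 = 0.5000000.
Standard error under H₀: √(0.592×0.408/236) = 0.0319915.
z = (0.5000000 − 0.592)/0.0319915 = -0.0920000/0.0319915 = -2.8758.
Two-sided p-value ≈ 2·Φ(−2.876) = 0.0040.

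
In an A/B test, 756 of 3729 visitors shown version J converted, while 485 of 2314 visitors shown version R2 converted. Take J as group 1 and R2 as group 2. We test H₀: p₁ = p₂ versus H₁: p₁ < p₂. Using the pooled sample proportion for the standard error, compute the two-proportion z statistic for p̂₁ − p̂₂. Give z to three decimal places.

z = -0.642

p̂₁ = 756/3729 = 0.202735, p̂₂ = 485/2314 = 0.209594.
Pooled p̂ = (756+485)/(3729+2314) = 1241/6043 = 0.205362.
SE = √(p̂(1−p̂)(1/n₁+1/n₂)) = √(0.205362·0.794638·0.000700321) = √(0.000114284) = 0.010690.
z = (0.202735 − 0.209594)/0.010690 = -0.006859/0.010690 = -0.642.
p-value = P(Z < -0.642) ≈ 0.2606.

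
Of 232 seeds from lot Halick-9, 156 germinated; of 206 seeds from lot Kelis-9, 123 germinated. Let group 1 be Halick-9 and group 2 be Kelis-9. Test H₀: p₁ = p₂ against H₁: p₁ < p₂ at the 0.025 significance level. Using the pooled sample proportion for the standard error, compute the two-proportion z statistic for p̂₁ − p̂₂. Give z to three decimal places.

p̂₁ = 156/232 ≈ 0.67241, p̂₂ = 123/206 ≈ 0.59709.
Pooled p̂ = (156+123)/(232+206) = 279/438 = 0.63699.
SE = √(p̂(1−p̂)(1/n₁+1/n₂)) = √(0.63699·0.36301·0.00916471) = √(0.0021192) = 0.04603.
z = (0.67241 − 0.59709)/0.04603 = 0.07532/0.04603 = 1.636.
p-value = P(Z < 1.636) ≈ 0.9491, so at α = 0.025 we fail to reject H₀.

z = 1.636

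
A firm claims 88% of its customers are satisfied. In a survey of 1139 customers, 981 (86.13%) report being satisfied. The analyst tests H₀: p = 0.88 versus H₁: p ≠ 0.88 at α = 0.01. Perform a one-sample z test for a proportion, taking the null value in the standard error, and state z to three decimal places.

p̂ = 981/1139 = 0.86128.
SE = √(p₀(1−p₀)/n) = √(0.1056/1139) = 0.00963.
z = (0.86128 − 0.88)/0.00963 = -0.01872/0.00963 = -1.944.
Two-sided p-value ≈ 2·Φ(−1.944) = 0.0519; since p > α = 0.01, fail to reject H₀.

z = -1.944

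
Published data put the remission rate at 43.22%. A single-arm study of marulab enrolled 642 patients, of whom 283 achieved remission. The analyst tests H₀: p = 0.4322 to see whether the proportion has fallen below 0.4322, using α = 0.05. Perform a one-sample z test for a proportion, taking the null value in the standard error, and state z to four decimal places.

p̂ = 283/642 ≈ 0.440810.
SE = √(p₀(1−p₀)/n) = √(0.2454/642) = 0.019551.
z = (0.440810 − 0.4322)/0.019551 = 0.008610/0.019551 = 0.4404.
p-value = P(Z < 0.440) ≈ 0.6702. With α = 0.05, fail to reject H₀.

z = 0.4404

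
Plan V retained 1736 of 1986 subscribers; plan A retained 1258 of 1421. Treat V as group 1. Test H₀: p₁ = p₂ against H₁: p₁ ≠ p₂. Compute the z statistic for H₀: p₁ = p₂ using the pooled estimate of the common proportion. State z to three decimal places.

z = -0.985

p̂₁ = 1736/1986 ≈ 0.87412, p̂₂ = 1258/1421 ≈ 0.88529.
Pooled p̂ = (1736+1258)/(1986+1421) = 2994/3407 = 0.87878.
SE = √(0.106526 × 0.00120725) = 0.01134.
z = (0.87412 − 0.88529)/0.01134 = -0.01117/0.01134 = -0.985.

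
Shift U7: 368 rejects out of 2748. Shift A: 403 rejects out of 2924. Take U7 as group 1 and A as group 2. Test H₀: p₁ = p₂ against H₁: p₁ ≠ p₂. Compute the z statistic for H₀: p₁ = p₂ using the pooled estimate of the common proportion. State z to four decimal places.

p̂₁ = 368/2748 = 0.133916, p̂₂ = 403/2924 = 0.137825.
Pooled p̂ = (368+403)/(2748+2924) = 771/5672 = 0.135931.
SE = √(p̂(1−p̂)(1/n₁+1/n₂)) = √(0.135931·0.864069·0.000705898) = √(8.29104e-05) = 0.009106.
z = (0.133916 − 0.137825)/0.009106 = -0.003909/0.009106 = -0.4293.
Two-sided p-value ≈ 2·Φ(−0.429) = 0.6677.

z = -0.4293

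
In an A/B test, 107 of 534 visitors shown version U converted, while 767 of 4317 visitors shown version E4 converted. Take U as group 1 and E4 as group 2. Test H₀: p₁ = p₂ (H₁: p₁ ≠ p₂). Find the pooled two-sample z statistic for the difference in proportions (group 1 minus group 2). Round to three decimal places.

p̂₁ = 107/534 ≈ 0.20037, p̂₂ = 767/4317 ≈ 0.17767.
Pooled p̂ = (107+767)/(534+4317) = 874/4851 = 0.18017.
SE = √(p̂(1−p̂)(1/n₁+1/n₂)) = √(0.18017·0.81983·0.0021043) = √(0.000310822) = 0.01763.
z = (0.20037 − 0.17767)/0.01763 = 0.02270/0.01763 = 1.288.
p-value = 2·P(Z > 1.288) ≈ 0.1978.

z = 1.288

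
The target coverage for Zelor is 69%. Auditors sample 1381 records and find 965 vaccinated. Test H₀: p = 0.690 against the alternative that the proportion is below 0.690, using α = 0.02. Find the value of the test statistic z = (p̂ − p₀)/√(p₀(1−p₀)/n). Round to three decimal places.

p̂ = 965/1381 ≈ 0.698769.
Under H₀, SE = √(0.69·0.31/1381) = √(0.000154888) = 0.012445.
z = (0.698769 − 0.69)/0.012445 = 0.008769/0.012445 = 0.705.
p-value = P(Z < 0.705) ≈ 0.7595, so at α = 0.02 we fail to reject H₀.

z = 0.705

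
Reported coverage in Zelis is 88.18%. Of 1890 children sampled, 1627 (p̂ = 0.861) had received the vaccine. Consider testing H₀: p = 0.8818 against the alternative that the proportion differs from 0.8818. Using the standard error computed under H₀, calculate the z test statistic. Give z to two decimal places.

z = -2.82

p̂ = 1627/1890 ≈ 0.86085.
Standard error under H₀: √(0.8818×0.1182/1890) = 0.00743.
z = (0.86085 − 0.8818)/0.00743 = -0.02095/0.00743 = -2.82.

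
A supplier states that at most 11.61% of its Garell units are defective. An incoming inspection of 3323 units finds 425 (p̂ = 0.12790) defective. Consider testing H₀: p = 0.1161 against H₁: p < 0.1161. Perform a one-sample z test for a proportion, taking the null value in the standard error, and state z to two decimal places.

z = 2.12

p̂ = 425/3323 = 0.12790.
SE = √(p₀(1−p₀)/n) = √(0.10262/3323) = 0.00556.
z = (0.12790 − 0.1161)/0.00556 = 0.01180/0.00556 = 2.12.
p-value = P(Z < 2.123) ≈ 0.9831.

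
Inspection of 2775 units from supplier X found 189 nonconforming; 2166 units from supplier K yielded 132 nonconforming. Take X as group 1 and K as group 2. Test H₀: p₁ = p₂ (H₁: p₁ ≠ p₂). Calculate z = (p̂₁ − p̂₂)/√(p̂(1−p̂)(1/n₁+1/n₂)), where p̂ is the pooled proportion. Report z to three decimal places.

p̂₁ = 189/2775 ≈ 0.06811, p̂₂ = 132/2166 ≈ 0.06094.
Pooled p̂ = (189+132)/(2775+2166) = 321/4941 = 0.06497.
SE = √(0.0607459 × 0.000822041) = 0.00707.
z = (0.06811 − 0.06094)/0.00707 = 0.00717/0.00707 = 1.014.
Two-sided p-value ≈ 2·Φ(−1.014) = 0.3105.

z = 1.014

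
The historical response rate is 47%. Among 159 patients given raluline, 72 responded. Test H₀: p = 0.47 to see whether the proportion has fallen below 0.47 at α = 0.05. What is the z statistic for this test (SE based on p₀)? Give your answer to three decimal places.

z = -0.434

p̂ = 72/159 ≈ 0.45283.
SE = √(p₀(1−p₀)/n) = √(0.2491/159) = 0.03958.
z = (0.45283 − 0.47)/0.03958 = -0.01717/0.03958 = -0.434.
p-value = P(Z < -0.434) ≈ 0.3322, so at α = 0.05 we fail to reject H₀.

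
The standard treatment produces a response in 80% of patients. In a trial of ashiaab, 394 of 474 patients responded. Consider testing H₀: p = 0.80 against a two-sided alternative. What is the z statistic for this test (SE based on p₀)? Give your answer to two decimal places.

p̂ = 394/474 = 0.8312.
Under H₀, SE = √(0.8·0.2/474) = √(0.000337553) = 0.0184.
z = (0.8312 − 0.8)/0.0184 = 0.0312/0.0184 = 1.70.

z = 1.70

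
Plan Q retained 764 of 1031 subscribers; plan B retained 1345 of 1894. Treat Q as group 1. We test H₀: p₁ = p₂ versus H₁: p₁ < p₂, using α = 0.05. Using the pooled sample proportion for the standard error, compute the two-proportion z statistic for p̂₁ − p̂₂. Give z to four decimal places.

p̂₁ = 764/1031 ≈ 0.741028, p̂₂ = 1345/1894 ≈ 0.710137.
Pooled p̂ = (764+1345)/(1031+1894) = 2109/2925 = 0.721026.
SE = √(0.201148 × 0.00149792) = 0.017358.
z = (0.741028 − 0.710137)/0.017358 = 0.030891/0.017358 = 1.7796.
p-value = P(Z < 1.780) ≈ 0.9624; since p > α = 0.05, fail to reject H₀.

z = 1.7796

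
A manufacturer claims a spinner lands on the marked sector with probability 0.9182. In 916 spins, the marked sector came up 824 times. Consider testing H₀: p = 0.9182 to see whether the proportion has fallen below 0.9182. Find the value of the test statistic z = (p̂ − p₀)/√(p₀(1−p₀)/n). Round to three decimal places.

z = -2.058

p̂ = 824/916 ≈ 0.899563.
Standard error under H₀: √(0.9182×0.0818/916) = 0.009055.
z = (0.899563 − 0.9182)/0.009055 = -0.018637/0.009055 = -2.058.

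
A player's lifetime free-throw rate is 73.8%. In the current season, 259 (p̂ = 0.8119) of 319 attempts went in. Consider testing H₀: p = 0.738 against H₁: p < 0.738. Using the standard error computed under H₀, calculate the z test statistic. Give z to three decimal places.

p̂ = 259/319 ≈ 0.81191.
Under H₀, SE = √(0.738·0.262/319) = √(0.000606132) = 0.02462.
z = (0.81191 − 0.738)/0.02462 = 0.07391/0.02462 = 3.002.

z = 3.002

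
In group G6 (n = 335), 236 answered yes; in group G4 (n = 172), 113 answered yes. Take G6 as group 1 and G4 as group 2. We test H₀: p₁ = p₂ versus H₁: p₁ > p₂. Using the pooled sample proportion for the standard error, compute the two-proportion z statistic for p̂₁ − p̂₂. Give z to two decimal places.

z = 1.09

p̂₁ = 236/335 = 0.7045, p̂₂ = 113/172 = 0.6570.
Pooled p̂ = (236+113)/(335+172) = 349/507 = 0.6884.
SE = √(p̂(1−p̂)(1/n₁+1/n₂)) = √(0.6884·0.3116·0.00879903) = √(0.00188756) = 0.0434.
z = (0.7045 − 0.6570)/0.0434 = 0.0475/0.0434 = 1.09.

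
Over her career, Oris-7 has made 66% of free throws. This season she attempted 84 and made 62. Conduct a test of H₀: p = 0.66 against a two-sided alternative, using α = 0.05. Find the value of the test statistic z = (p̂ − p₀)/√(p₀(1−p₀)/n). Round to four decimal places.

p̂ = 62/84 = 0.738095.
Under H₀, SE = √(0.66·0.34/84) = √(0.00267143) = 0.051686.
z = (0.738095 − 0.66)/0.051686 = 0.078095/0.051686 = 1.5110.
Two-sided p-value ≈ 2·Φ(−1.511) = 0.1308; since p > α = 0.05, fail to reject H₀.

z = 1.5110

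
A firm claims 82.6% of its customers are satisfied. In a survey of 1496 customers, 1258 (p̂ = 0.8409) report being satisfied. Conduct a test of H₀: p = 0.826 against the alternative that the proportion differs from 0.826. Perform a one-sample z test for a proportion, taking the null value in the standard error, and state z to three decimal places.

z = 1.521

p̂ = 1258/1496 ≈ 0.84091.
Standard error under H₀: √(0.826×0.174/1496) = 0.00980.
z = (0.84091 − 0.826)/0.00980 = 0.01491/0.00980 = 1.521.
p-value = 2·P(Z > 1.521) ≈ 0.1282.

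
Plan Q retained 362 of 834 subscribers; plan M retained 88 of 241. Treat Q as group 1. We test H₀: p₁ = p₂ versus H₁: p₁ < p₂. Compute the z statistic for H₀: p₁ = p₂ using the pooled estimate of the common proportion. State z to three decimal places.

z = 1.910

p̂₁ = 362/834 ≈ 0.43405, p̂₂ = 88/241 ≈ 0.36515.
Pooled p̂ = (362+88)/(834+241) = 450/1075 = 0.41860.
SE = √(0.243375 × 0.00534842) = 0.03608.
z = (0.43405 − 0.36515)/0.03608 = 0.06890/0.03608 = 1.910.
p-value = P(Z < 1.910) ≈ 0.9719.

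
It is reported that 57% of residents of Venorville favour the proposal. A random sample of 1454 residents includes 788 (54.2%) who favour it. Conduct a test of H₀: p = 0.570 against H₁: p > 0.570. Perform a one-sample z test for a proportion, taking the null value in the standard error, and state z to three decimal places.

z = -2.160

p̂ = 788/1454 ≈ 0.541953.
Under H₀, SE = √(0.57·0.43/1454) = √(0.000168569) = 0.012983.
z = (0.541953 − 0.57)/0.012983 = -0.028047/0.012983 = -2.160.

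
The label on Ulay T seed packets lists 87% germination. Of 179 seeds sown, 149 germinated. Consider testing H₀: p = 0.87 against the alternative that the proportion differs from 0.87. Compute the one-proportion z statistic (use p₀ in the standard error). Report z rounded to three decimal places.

p̂ = 149/179 ≈ 0.83240.
Under H₀, SE = √(0.87·0.13/179) = √(0.000631844) = 0.02514.
z = (0.83240 − 0.87)/0.02514 = -0.03760/0.02514 = -1.496.

z = -1.496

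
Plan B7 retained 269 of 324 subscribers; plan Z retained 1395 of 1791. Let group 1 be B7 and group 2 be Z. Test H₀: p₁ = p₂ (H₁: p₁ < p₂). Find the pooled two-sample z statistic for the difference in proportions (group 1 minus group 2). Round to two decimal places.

z = 2.08

p̂₁ = 269/324 = 0.8302, p̂₂ = 1395/1791 = 0.7789.
Pooled p̂ = (269+1395)/(324+1791) = 1664/2115 = 0.7868.
SE = √(p̂(1−p̂)(1/n₁+1/n₂)) = √(0.7868·0.2132·0.00364477) = √(0.000611475) = 0.0247.
z = (0.8302 − 0.7789)/0.0247 = 0.0513/0.0247 = 2.08.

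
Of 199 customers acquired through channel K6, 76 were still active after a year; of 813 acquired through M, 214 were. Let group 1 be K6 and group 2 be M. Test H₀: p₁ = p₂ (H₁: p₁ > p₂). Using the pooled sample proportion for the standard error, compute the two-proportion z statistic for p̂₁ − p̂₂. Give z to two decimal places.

z = 3.32

p̂₁ = 76/199 = 0.3819, p̂₂ = 214/813 = 0.2632.
Pooled p̂ = (76+214)/(199+813) = 290/1012 = 0.2866.
SE = √(p̂(1−p̂)(1/n₁+1/n₂)) = √(0.2866·0.7134·0.00625514) = √(0.00127882) = 0.0358.
z = (0.3819 − 0.2632)/0.0358 = 0.1187/0.0358 = 3.32.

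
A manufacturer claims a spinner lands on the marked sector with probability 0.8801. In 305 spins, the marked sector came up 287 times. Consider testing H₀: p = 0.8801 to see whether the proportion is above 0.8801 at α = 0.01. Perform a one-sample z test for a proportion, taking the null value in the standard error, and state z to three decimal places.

p̂ = 287/305 = 0.94098.
Under H₀, SE = √(0.8801·0.1199/305) = √(0.00034598) = 0.01860.
z = (0.94098 − 0.8801)/0.01860 = 0.06088/0.01860 = 3.273.
p-value = P(Z > 3.273) ≈ 0.0005; since p < α = 0.01, reject H₀.

z = 3.273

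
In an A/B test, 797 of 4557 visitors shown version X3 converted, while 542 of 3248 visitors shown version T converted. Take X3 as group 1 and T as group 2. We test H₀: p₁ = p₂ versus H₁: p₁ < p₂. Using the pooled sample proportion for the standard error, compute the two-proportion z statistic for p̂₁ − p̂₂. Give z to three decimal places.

z = 0.927

p̂₁ = 797/4557 ≈ 0.17490, p̂₂ = 542/3248 ≈ 0.16687.
Pooled p̂ = (797+542)/(4557+3248) = 1339/7805 = 0.17156.
SE = √(p̂(1−p̂)(1/n₁+1/n₂)) = √(0.17156·0.82844·0.000527324) = √(7.4946e-05) = 0.00866.
z = (0.17490 − 0.16687)/0.00866 = 0.00803/0.00866 = 0.927.
p-value = P(Z < 0.927) ≈ 0.8230.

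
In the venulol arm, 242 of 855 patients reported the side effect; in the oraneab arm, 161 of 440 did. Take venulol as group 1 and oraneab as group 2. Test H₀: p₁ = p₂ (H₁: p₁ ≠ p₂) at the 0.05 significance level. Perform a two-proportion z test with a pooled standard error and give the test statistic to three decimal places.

z = -3.051

p̂₁ = 242/855 ≈ 0.28304, p̂₂ = 161/440 ≈ 0.36591.
Pooled p̂ = (242+161)/(855+440) = 403/1295 = 0.31120.
SE = √(0.214353 × 0.00344232) = 0.02716.
z = (0.28304 − 0.36591)/0.02716 = -0.08287/0.02716 = -3.051.
p-value = 2·P(Z > 3.051) ≈ 0.0023; since p < α = 0.05, reject H₀.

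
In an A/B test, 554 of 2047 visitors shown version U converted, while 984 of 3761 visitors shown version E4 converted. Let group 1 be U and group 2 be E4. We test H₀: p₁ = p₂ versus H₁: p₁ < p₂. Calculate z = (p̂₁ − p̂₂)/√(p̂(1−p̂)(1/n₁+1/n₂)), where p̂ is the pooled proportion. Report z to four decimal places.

z = 0.7432

p̂₁ = 554/2047 = 0.270640, p̂₂ = 984/3761 = 0.261633.
Pooled p̂ = (554+984)/(2047+3761) = 1538/5808 = 0.264807.
SE = √(0.194684 × 0.000754407) = 0.012119.
z = (0.270640 − 0.261633)/0.012119 = 0.009007/0.012119 = 0.7432.
p-value = P(Z < 0.743) ≈ 0.7713.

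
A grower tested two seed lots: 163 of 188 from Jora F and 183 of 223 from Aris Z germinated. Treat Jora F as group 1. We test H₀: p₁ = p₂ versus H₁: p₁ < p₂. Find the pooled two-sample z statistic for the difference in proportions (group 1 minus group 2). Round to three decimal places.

p̂₁ = 163/188 ≈ 0.86702, p̂₂ = 183/223 ≈ 0.82063.
Pooled p̂ = (163+183)/(188+223) = 346/411 = 0.84185.
SE = √(p̂(1−p̂)(1/n₁+1/n₂)) = √(0.84185·0.15815·0.00980345) = √(0.00130522) = 0.03613.
z = (0.86702 − 0.82063)/0.03613 = 0.04639/0.03613 = 1.284.

z = 1.284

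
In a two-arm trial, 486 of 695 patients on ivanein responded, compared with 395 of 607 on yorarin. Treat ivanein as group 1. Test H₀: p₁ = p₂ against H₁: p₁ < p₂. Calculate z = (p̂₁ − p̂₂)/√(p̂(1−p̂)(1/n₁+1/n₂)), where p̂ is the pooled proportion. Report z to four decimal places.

z = 1.8679

p̂₁ = 486/695 = 0.699281, p̂₂ = 395/607 = 0.650741.
Pooled p̂ = (486+395)/(695+607) = 881/1302 = 0.676651.
SE = √(0.218794 × 0.0030863) = 0.025986.
z = (0.699281 − 0.650741)/0.025986 = 0.048540/0.025986 = 1.8679.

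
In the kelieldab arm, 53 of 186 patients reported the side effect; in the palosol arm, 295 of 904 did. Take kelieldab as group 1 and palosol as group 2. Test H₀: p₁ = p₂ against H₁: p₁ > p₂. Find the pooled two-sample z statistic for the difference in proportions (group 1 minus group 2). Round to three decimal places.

z = -1.102

p̂₁ = 53/186 = 0.28495, p̂₂ = 295/904 = 0.32633.
Pooled p̂ = (53+295)/(186+904) = 348/1090 = 0.31927.
SE = √(0.217335 × 0.00648254) = 0.03754.
z = (0.28495 − 0.32633)/0.03754 = -0.04138/0.03754 = -1.102.
p-value = P(Z > -1.102) ≈ 0.8649.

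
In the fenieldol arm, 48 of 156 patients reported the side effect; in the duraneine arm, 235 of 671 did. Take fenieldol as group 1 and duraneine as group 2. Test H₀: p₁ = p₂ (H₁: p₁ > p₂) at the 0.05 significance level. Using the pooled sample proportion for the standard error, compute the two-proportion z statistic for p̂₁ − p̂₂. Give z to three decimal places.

z = -1.009

p̂₁ = 48/156 ≈ 0.30769, p̂₂ = 235/671 ≈ 0.35022.
Pooled p̂ = (48+235)/(156+671) = 283/827 = 0.34220.
SE = √(0.225099 × 0.00790057) = 0.04217.
z = (0.30769 − 0.35022)/0.04217 = -0.04253/0.04217 = -1.009.
p-value = P(Z > -1.009) ≈ 0.8434; since p > α = 0.05, fail to reject H₀.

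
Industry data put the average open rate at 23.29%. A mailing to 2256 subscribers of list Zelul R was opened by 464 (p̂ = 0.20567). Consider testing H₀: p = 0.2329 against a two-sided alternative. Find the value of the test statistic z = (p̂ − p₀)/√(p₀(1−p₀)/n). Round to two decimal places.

z = -3.06

p̂ = 464/2256 ≈ 0.2057.
SE = √(p₀(1−p₀)/n) = √(0.17866/2256) = 0.0089.
z = (0.2057 − 0.2329)/0.0089 = -0.0272/0.0089 = -3.06.
p-value = 2·P(Z > 3.059) ≈ 0.0022.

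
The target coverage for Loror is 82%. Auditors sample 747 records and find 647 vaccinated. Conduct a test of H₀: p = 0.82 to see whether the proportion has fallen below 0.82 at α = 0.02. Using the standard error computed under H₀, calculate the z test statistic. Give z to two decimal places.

p̂ = 647/747 = 0.86613.
Under H₀, SE = √(0.82·0.18/747) = √(0.00019759) = 0.01406.
z = (0.86613 − 0.82)/0.01406 = 0.04613/0.01406 = 3.28.
p-value = P(Z < 3.282) ≈ 0.9995. With α = 0.02, fail to reject H₀.

z = 3.28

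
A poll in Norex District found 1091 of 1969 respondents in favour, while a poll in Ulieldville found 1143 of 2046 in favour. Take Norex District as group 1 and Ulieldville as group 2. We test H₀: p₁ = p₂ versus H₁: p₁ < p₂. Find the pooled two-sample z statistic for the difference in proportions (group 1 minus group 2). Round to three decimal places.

z = -0.291

p̂₁ = 1091/1969 ≈ 0.55409, p̂₂ = 1143/2046 ≈ 0.55865.
Pooled p̂ = (1091+1143)/(1969+2046) = 2234/4015 = 0.55641.
SE = √(0.246818 × 0.000996631) = 0.01568.
z = (0.55409 − 0.55865)/0.01568 = -0.00456/0.01568 = -0.291.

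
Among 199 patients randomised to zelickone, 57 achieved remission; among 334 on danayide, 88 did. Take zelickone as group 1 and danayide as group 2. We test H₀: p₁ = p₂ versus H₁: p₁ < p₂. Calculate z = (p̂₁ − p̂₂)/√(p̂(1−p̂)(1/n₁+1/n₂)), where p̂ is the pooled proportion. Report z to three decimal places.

p̂₁ = 57/199 ≈ 0.28643, p̂₂ = 88/334 ≈ 0.26347.
Pooled p̂ = (57+88)/(199+334) = 145/533 = 0.27205.
SE = √(0.198037 × 0.00801914) = 0.03985.
z = (0.28643 − 0.26347)/0.03985 = 0.02296/0.03985 = 0.576.

z = 0.576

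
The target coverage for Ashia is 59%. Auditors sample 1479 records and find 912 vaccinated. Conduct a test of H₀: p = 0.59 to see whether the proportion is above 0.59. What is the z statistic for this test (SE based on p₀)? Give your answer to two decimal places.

z = 2.08

p̂ = 912/1479 ≈ 0.6166.
SE = √(p₀(1−p₀)/n) = √(0.2419/1479) = 0.0128.
z = (0.6166 − 0.59)/0.0128 = 0.0266/0.0128 = 2.08.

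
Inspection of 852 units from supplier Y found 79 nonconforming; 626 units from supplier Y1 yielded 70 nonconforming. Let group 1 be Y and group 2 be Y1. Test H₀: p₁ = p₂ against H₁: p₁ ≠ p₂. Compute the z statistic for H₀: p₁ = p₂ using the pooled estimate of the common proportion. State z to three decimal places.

z = -1.205

p̂₁ = 79/852 = 0.09272, p̂₂ = 70/626 = 0.11182.
Pooled p̂ = (79+70)/(852+626) = 149/1478 = 0.10081.
SE = √(p̂(1−p̂)(1/n₁+1/n₂)) = √(0.10081·0.89919·0.00277115) = √(0.000251202) = 0.01585.
z = (0.09272 − 0.11182)/0.01585 = -0.01910/0.01585 = -1.205.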